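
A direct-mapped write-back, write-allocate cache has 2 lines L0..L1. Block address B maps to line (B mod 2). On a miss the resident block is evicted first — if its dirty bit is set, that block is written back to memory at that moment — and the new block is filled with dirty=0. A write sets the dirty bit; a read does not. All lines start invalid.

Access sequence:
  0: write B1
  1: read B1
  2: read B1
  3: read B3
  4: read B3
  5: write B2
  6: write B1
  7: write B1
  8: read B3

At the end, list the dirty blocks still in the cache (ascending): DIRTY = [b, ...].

DIRTY = [2]

0: W B1 → L1 miss [D]
1: R B1 → L1 hit [D]
2: R B1 → L1 hit [D]
3: R B3 → L1 miss wb→B1 [-]
4: R B3 → L1 hit [-]
5: W B2 → L0 miss [D]
6: W B1 → L1 miss [D]
7: W B1 → L1 hit [D]
8: R B3 → L1 miss wb→B1 [-]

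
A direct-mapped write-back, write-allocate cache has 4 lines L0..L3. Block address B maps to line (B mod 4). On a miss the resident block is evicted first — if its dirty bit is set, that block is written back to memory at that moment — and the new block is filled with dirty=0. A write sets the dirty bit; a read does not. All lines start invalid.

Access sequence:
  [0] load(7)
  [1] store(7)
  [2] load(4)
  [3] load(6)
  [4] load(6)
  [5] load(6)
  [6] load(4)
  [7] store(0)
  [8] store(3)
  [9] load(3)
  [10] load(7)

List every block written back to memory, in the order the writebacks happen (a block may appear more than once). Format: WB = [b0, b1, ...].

WB = [7, 3]

  0 | R B7 → L3 miss [-]
  1 | W B7 → L3 hit [D]
  2 | R B4 → L0 miss [-]
  3 | R B6 → L2 miss [-]
  4 | R B6 → L2 hit [-]
  5 | R B6 → L2 hit [-]
  6 | R B4 → L0 hit [-]
  7 | W B0 → L0 miss [D]
  8 | W B3 → L3 miss wb→B7 [D]
  9 | R B3 → L3 hit [D]
  10 | R B7 → L3 miss wb→B3 [-]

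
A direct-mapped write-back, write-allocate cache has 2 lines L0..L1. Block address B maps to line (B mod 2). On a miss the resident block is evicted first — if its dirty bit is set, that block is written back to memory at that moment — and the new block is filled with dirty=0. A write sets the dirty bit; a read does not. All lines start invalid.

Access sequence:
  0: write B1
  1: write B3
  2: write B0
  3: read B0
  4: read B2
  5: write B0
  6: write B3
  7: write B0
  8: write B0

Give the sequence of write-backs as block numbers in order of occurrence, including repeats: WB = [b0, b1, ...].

0: W B1 → L1 miss [D]
1: W B3 → L1 miss wb→B1 [D]
2: W B0 → L0 miss [D]
3: R B0 → L0 hit [D]
4: R B2 → L0 miss wb→B0 [-]
5: W B0 → L0 miss [D]
6: W B3 → L1 hit [D]
7: W B0 → L0 hit [D]
8: W B0 → L0 hit [D]

WB = [1, 0]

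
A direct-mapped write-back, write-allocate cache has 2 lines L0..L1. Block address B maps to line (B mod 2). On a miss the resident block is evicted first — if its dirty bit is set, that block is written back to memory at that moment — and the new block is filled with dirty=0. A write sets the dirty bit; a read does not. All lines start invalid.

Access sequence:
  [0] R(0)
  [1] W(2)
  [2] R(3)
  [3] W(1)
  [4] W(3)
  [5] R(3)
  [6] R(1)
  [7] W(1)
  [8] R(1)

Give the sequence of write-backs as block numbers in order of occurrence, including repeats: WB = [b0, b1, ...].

WB = [1, 3]

0: R B0 -> L0 miss  d=-]
1: W B2 -> L0 miss  d=D]
2: R B3 -> L1 miss  d=-]
3: W B1 -> L1 miss  d=D]
4: W B3 -> L1 miss wb->B1  d=D]
5: R B3 -> L1 hit  d=D]
6: R B1 -> L1 miss wb->B3  d=-]
7: W B1 -> L1 hit  d=D]
8: R B1 -> L1 hit  d=D]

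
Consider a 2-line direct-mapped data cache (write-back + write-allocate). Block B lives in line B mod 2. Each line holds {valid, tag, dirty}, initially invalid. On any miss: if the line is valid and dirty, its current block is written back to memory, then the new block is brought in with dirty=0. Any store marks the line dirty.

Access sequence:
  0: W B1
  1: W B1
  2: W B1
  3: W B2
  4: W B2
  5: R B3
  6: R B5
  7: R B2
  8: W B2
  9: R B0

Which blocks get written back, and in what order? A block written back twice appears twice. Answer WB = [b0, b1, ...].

0: W B1 -> L1 miss  d=D]
1: W B1 -> L1 hit  d=D]
2: W B1 -> L1 hit  d=D]
3: W B2 -> L0 miss  d=D]
4: W B2 -> L0 hit  d=D]
5: R B3 -> L1 miss wb->B1  d=-]
6: R B5 -> L1 miss  d=-]
7: R B2 -> L0 hit  d=D]
8: W B2 -> L0 hit  d=D]
9: R B0 -> L0 miss wb->B2  d=-]

WB = [1, 2]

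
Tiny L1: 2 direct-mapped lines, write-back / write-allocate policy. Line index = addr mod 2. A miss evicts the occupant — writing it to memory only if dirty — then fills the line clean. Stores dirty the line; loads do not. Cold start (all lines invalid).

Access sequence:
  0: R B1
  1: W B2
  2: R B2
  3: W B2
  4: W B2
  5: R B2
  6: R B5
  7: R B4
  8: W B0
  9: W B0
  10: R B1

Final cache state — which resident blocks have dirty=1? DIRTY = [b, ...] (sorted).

0: R B1 → L1 miss [-]
1: W B2 → L0 miss [D]
2: R B2 → L0 hit [D]
3: W B2 → L0 hit [D]
4: W B2 → L0 hit [D]
5: R B2 → L0 hit [D]
6: R B5 → L1 miss [-]
7: R B4 → L0 miss wb→B2 [-]
8: W B0 → L0 miss [D]
9: W B0 → L0 hit [D]
10: R B1 → L1 miss [-]

DIRTY = [0]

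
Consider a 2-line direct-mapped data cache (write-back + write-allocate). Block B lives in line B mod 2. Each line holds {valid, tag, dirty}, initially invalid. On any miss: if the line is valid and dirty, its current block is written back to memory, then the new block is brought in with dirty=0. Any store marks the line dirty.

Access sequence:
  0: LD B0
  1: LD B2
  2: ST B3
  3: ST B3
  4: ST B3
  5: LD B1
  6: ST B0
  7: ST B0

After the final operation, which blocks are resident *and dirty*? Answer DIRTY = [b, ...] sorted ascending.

0: R B0 -> L0 miss  d=-]
1: R B2 -> L0 miss  d=-]
2: W B3 -> L1 miss  d=D]
3: W B3 -> L1 hit  d=D]
4: W B3 -> L1 hit  d=D]
5: R B1 -> L1 miss wb->B3  d=-]
6: W B0 -> L0 miss  d=D]
7: W B0 -> L0 hit  d=D]

DIRTY = [0]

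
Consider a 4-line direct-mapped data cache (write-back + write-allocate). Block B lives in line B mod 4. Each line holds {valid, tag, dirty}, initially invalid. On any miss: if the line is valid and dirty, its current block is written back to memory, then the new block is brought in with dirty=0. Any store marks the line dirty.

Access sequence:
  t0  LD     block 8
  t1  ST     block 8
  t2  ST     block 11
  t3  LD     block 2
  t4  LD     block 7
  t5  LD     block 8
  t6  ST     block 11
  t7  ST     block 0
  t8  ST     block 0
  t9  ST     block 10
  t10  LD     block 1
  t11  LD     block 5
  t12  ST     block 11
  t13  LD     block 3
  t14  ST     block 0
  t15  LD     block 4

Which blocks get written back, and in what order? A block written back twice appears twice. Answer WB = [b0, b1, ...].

WB = [11, 8, 11, 0]

0: R B8 → L0 miss [-]
1: W B8 → L0 hit [D]
2: W B11 → L3 miss [D]
3: R B2 → L2 miss [-]
4: R B7 → L3 miss wb→B11 [-]
5: R B8 → L0 hit [D]
6: W B11 → L3 miss [D]
7: W B0 → L0 miss wb→B8 [D]
8: W B0 → L0 hit [D]
9: W B10 → L2 miss [D]
10: R B1 → L1 miss [-]
11: R B5 → L1 miss [-]
12: W B11 → L3 hit [D]
13: R B3 → L3 miss wb→B11 [-]
14: W B0 → L0 hit [D]
15: R B4 → L0 miss wb→B0 [-]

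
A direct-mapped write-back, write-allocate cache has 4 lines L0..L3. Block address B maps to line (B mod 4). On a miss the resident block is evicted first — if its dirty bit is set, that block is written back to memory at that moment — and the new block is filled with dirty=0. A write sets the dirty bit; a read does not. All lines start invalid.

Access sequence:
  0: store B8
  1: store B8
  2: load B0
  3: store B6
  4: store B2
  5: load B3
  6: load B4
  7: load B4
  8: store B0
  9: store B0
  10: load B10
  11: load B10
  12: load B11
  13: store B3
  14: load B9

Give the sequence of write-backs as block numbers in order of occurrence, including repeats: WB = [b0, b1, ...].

WB = [8, 6, 2]

0: W B8 -> L0 miss  d=D]
1: W B8 -> L0 hit  d=D]
2: R B0 -> L0 miss wb->B8  d=-]
3: W B6 -> L2 miss  d=D]
4: W B2 -> L2 miss wb->B6  d=D]
5: R B3 -> L3 miss  d=-]
6: R B4 -> L0 miss  d=-]
7: R B4 -> L0 hit  d=-]
8: W B0 -> L0 miss  d=D]
9: W B0 -> L0 hit  d=D]
10: R B10 -> L2 miss wb->B2  d=-]
11: R B10 -> L2 hit  d=-]
12: R B11 -> L3 miss  d=-]
13: W B3 -> L3 miss  d=D]
14: R B9 -> L1 miss  d=-]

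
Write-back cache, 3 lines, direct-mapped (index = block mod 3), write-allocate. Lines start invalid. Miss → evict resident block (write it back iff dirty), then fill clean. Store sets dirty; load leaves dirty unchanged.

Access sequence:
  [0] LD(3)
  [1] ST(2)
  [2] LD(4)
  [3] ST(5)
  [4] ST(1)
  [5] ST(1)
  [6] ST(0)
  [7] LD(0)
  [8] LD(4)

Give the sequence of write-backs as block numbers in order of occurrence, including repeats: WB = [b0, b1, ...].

0: R B3 -> L0 miss  d=-]
1: W B2 -> L2 miss  d=D]
2: R B4 -> L1 miss  d=-]
3: W B5 -> L2 miss wb->B2  d=D]
4: W B1 -> L1 miss  d=D]
5: W B1 -> L1 hit  d=D]
6: W B0 -> L0 miss  d=D]
7: R B0 -> L0 hit  d=D]
8: R B4 -> L1 miss wb->B1  d=-]

WB = [2, 1]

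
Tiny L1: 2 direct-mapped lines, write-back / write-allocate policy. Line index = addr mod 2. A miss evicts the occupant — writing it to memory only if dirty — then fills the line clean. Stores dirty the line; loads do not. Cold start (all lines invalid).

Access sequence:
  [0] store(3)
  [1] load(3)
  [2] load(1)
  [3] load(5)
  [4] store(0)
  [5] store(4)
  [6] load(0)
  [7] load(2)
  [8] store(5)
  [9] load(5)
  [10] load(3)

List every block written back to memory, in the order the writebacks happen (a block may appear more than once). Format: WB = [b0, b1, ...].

WB = [3, 0, 4, 5]

0: W B3 → L1 miss [D]
1: R B3 → L1 hit [D]
2: R B1 → L1 miss wb→B3 [-]
3: R B5 → L1 miss [-]
4: W B0 → L0 miss [D]
5: W B4 → L0 miss wb→B0 [D]
6: R B0 → L0 miss wb→B4 [-]
7: R B2 → L0 miss [-]
8: W B5 → L1 hit [D]
9: R B5 → L1 hit [D]
10: R B3 → L1 miss wb→B5 [-]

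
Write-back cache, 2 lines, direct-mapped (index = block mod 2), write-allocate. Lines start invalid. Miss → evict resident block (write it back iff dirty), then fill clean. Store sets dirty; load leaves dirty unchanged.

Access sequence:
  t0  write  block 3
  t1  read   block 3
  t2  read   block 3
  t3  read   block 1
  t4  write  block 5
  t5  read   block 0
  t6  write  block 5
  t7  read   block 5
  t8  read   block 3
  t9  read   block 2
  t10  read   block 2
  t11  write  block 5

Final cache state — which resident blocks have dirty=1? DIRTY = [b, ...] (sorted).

DIRTY = [5]

  0 | W B3 → L1 miss [D]
  1 | R B3 → L1 hit [D]
  2 | R B3 → L1 hit [D]
  3 | R B1 → L1 miss wb→B3 [-]
  4 | W B5 → L1 miss [D]
  5 | R B0 → L0 miss [-]
  6 | W B5 → L1 hit [D]
  7 | R B5 → L1 hit [D]
  8 | R B3 → L1 miss wb→B5 [-]
  9 | R B2 → L0 miss [-]
  10 | R B2 → L0 hit [-]
  11 | W B5 → L1 miss [D]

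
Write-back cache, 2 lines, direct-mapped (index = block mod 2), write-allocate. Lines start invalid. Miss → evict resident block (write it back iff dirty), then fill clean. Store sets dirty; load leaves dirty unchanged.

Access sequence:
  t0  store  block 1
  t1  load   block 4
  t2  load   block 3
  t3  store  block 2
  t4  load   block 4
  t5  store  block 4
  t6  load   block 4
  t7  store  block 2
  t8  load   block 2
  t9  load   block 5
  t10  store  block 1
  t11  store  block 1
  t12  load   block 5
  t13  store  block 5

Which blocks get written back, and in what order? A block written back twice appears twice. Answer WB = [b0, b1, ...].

0: W B1 → L1 miss [D]
1: R B4 → L0 miss [-]
2: R B3 → L1 miss wb→B1 [-]
3: W B2 → L0 miss [D]
4: R B4 → L0 miss wb→B2 [-]
5: W B4 → L0 hit [D]
6: R B4 → L0 hit [D]
7: W B2 → L0 miss wb→B4 [D]
8: R B2 → L0 hit [D]
9: R B5 → L1 miss [-]
10: W B1 → L1 miss [D]
11: W B1 → L1 hit [D]
12: R B5 → L1 miss wb→B1 [-]
13: W B5 → L1 hit [D]

WB = [1, 2, 4, 1]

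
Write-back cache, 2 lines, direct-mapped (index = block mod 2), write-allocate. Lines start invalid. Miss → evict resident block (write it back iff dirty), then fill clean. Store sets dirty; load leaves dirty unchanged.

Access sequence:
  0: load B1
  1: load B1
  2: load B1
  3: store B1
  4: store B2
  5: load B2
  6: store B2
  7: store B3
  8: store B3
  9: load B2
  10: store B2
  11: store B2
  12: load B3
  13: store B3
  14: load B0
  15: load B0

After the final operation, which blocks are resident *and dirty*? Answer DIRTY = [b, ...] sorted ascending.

DIRTY = [3]

  0 | R B1 → L1 miss [-]
  1 | R B1 → L1 hit [-]
  2 | R B1 → L1 hit [-]
  3 | W B1 → L1 hit [D]
  4 | W B2 → L0 miss [D]
  5 | R B2 → L0 hit [D]
  6 | W B2 → L0 hit [D]
  7 | W B3 → L1 miss wb→B1 [D]
  8 | W B3 → L1 hit [D]
  9 | R B2 → L0 hit [D]
  10 | W B2 → L0 hit [D]
  11 | W B2 → L0 hit [D]
  12 | R B3 → L1 hit [D]
  13 | W B3 → L1 hit [D]
  14 | R B0 → L0 miss wb→B2 [-]
  15 | R B0 → L0 hit [-]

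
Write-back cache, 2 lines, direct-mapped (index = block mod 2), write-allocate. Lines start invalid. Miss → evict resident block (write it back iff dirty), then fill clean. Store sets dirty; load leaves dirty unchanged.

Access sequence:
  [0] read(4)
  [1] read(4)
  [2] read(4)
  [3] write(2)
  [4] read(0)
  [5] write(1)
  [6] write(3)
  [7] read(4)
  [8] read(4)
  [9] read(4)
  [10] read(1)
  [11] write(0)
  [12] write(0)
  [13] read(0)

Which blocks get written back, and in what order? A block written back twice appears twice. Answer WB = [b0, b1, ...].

  0 | R B4 → L0 miss [-]
  1 | R B4 → L0 hit [-]
  2 | R B4 → L0 hit [-]
  3 | W B2 → L0 miss [D]
  4 | R B0 → L0 miss wb→B2 [-]
  5 | W B1 → L1 miss [D]
  6 | W B3 → L1 miss wb→B1 [D]
  7 | R B4 → L0 miss [-]
  8 | R B4 → L0 hit [-]
  9 | R B4 → L0 hit [-]
  10 | R B1 → L1 miss wb→B3 [-]
  11 | W B0 → L0 miss [D]
  12 | W B0 → L0 hit [D]
  13 | R B0 → L0 hit [D]

WB = [2, 1, 3]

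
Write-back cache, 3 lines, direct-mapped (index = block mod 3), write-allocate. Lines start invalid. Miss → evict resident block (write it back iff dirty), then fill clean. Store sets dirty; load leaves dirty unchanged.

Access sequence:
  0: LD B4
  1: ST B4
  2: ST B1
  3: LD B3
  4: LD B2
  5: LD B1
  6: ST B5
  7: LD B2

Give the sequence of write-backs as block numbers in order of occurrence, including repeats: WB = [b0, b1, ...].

WB = [4, 5]

0: R B4 -> L1 miss  d=-]
1: W B4 -> L1 hit  d=D]
2: W B1 -> L1 miss wb->B4  d=D]
3: R B3 -> L0 miss  d=-]
4: R B2 -> L2 miss  d=-]
5: R B1 -> L1 hit  d=D]
6: W B5 -> L2 miss  d=D]
7: R B2 -> L2 miss wb->B5  d=-]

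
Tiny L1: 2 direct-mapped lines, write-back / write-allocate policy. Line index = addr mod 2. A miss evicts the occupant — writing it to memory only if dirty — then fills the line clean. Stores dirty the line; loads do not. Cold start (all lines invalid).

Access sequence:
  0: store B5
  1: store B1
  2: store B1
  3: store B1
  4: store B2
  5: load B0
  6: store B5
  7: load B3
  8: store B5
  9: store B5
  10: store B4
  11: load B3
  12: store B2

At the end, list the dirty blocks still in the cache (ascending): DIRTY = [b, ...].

DIRTY = [2]

0: W B5 → L1 miss [D]
1: W B1 → L1 miss wb→B5 [D]
2: W B1 → L1 hit [D]
3: W B1 → L1 hit [D]
4: W B2 → L0 miss [D]
5: R B0 → L0 miss wb→B2 [-]
6: W B5 → L1 miss wb→B1 [D]
7: R B3 → L1 miss wb→B5 [-]
8: W B5 → L1 miss [D]
9: W B5 → L1 hit [D]
10: W B4 → L0 miss [D]
11: R B3 → L1 miss wb→B5 [-]
12: W B2 → L0 miss wb→B4 [D]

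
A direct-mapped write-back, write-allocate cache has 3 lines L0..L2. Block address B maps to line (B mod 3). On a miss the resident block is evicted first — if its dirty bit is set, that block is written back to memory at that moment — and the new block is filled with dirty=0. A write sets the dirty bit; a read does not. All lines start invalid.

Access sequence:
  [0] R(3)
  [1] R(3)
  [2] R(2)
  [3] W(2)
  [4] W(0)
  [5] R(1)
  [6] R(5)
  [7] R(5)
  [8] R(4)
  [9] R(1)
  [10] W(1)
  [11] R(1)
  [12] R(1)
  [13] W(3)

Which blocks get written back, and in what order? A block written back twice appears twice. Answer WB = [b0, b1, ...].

0: R B3 → L0 miss [-]
1: R B3 → L0 hit [-]
2: R B2 → L2 miss [-]
3: W B2 → L2 hit [D]
4: W B0 → L0 miss [D]
5: R B1 → L1 miss [-]
6: R B5 → L2 miss wb→B2 [-]
7: R B5 → L2 hit [-]
8: R B4 → L1 miss [-]
9: R B1 → L1 miss [-]
10: W B1 → L1 hit [D]
11: R B1 → L1 hit [D]
12: R B1 → L1 hit [D]
13: W B3 → L0 miss wb→B0 [D]

WB = [2, 0]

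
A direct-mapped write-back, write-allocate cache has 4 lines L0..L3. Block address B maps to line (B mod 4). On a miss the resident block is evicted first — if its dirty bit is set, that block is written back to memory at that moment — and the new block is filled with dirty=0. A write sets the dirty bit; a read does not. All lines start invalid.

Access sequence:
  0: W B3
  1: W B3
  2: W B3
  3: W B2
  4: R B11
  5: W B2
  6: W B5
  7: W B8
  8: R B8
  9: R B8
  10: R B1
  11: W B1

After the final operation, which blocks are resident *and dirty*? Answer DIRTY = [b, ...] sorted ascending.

  0 | W B3 → L3 miss [D]
  1 | W B3 → L3 hit [D]
  2 | W B3 → L3 hit [D]
  3 | W B2 → L2 miss [D]
  4 | R B11 → L3 miss wb→B3 [-]
  5 | W B2 → L2 hit [D]
  6 | W B5 → L1 miss [D]
  7 | W B8 → L0 miss [D]
  8 | R B8 → L0 hit [D]
  9 | R B8 → L0 hit [D]
  10 | R B1 → L1 miss wb→B5 [-]
  11 | W B1 → L1 hit [D]

DIRTY = [1, 2, 8]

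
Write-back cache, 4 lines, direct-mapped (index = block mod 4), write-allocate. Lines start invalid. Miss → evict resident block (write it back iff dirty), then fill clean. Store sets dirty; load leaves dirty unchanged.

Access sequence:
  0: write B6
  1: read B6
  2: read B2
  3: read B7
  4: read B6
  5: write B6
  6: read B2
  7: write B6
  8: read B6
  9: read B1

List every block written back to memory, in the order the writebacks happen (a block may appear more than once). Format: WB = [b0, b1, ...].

0: W B6 → L2 miss [D]
1: R B6 → L2 hit [D]
2: R B2 → L2 miss wb→B6 [-]
3: R B7 → L3 miss [-]
4: R B6 → L2 miss [-]
5: W B6 → L2 hit [D]
6: R B2 → L2 miss wb→B6 [-]
7: W B6 → L2 miss [D]
8: R B6 → L2 hit [D]
9: R B1 → L1 miss [-]

WB = [6, 6]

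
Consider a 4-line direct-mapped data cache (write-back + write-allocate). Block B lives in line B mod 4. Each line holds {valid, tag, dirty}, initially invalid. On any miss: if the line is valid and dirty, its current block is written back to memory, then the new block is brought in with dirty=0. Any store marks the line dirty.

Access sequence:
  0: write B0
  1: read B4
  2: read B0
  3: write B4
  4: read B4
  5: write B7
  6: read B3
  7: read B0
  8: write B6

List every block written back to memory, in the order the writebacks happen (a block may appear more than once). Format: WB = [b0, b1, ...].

0: W B0 → L0 miss [D]
1: R B4 → L0 miss wb→B0 [-]
2: R B0 → L0 miss [-]
3: W B4 → L0 miss [D]
4: R B4 → L0 hit [D]
5: W B7 → L3 miss [D]
6: R B3 → L3 miss wb→B7 [-]
7: R B0 → L0 miss wb→B4 [-]
8: W B6 → L2 miss [D]

WB = [0, 7, 4]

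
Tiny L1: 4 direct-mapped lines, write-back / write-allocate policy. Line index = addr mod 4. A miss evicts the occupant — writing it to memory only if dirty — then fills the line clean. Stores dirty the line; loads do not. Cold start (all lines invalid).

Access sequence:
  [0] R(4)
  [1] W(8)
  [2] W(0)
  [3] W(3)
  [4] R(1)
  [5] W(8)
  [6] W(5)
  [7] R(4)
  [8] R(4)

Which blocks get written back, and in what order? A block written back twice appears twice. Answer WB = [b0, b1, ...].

0: R B4 -> L0 miss  d=-]
1: W B8 -> L0 miss  d=D]
2: W B0 -> L0 miss wb->B8  d=D]
3: W B3 -> L3 miss  d=D]
4: R B1 -> L1 miss  d=-]
5: W B8 -> L0 miss wb->B0  d=D]
6: W B5 -> L1 miss  d=D]
7: R B4 -> L0 miss wb->B8  d=-]
8: R B4 -> L0 hit  d=-]

WB = [8, 0, 8]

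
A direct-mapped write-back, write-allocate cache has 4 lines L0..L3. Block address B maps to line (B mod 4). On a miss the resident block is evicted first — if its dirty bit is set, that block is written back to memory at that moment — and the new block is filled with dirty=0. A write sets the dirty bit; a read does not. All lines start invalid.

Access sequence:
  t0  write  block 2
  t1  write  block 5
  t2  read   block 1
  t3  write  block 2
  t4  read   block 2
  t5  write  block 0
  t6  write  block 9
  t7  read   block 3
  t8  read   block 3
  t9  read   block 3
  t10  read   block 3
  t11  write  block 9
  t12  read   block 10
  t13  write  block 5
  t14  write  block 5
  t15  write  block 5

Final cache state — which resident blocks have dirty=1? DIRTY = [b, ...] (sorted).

0: W B2 → L2 miss [D]
1: W B5 → L1 miss [D]
2: R B1 → L1 miss wb→B5 [-]
3: W B2 → L2 hit [D]
4: R B2 → L2 hit [D]
5: W B0 → L0 miss [D]
6: W B9 → L1 miss [D]
7: R B3 → L3 miss [-]
8: R B3 → L3 hit [-]
9: R B3 → L3 hit [-]
10: R B3 → L3 hit [-]
11: W B9 → L1 hit [D]
12: R B10 → L2 miss wb→B2 [-]
13: W B5 → L1 miss wb→B9 [D]
14: W B5 → L1 hit [D]
15: W B5 → L1 hit [D]

DIRTY = [0, 5]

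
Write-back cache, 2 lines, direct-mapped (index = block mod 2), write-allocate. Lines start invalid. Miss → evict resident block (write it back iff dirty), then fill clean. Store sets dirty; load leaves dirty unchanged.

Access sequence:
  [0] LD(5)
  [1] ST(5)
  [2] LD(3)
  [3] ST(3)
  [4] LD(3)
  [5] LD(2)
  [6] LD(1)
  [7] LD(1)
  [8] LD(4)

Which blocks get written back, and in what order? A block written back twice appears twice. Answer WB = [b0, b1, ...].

WB = [5, 3]

0: R B5 -> L1 miss  d=-]
1: W B5 -> L1 hit  d=D]
2: R B3 -> L1 miss wb->B5  d=-]
3: W B3 -> L1 hit  d=D]
4: R B3 -> L1 hit  d=D]
5: R B2 -> L0 miss  d=-]
6: R B1 -> L1 miss wb->B3  d=-]
7: R B1 -> L1 hit  d=-]
8: R B4 -> L0 miss  d=-]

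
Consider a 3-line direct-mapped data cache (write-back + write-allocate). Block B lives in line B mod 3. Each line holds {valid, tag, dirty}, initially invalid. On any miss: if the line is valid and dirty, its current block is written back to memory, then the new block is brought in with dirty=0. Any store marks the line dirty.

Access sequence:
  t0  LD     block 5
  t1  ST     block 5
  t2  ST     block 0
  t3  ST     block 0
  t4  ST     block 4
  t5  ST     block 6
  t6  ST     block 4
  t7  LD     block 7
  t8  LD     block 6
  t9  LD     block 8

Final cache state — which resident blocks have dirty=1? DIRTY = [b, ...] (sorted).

DIRTY = [6]

0: R B5 -> L2 miss  d=-]
1: W B5 -> L2 hit  d=D]
2: W B0 -> L0 miss  d=D]
3: W B0 -> L0 hit  d=D]
4: W B4 -> L1 miss  d=D]
5: W B6 -> L0 miss wb->B0  d=D]
6: W B4 -> L1 hit  d=D]
7: R B7 -> L1 miss wb->B4  d=-]
8: R B6 -> L0 hit  d=D]
9: R B8 -> L2 miss wb->B5  d=-]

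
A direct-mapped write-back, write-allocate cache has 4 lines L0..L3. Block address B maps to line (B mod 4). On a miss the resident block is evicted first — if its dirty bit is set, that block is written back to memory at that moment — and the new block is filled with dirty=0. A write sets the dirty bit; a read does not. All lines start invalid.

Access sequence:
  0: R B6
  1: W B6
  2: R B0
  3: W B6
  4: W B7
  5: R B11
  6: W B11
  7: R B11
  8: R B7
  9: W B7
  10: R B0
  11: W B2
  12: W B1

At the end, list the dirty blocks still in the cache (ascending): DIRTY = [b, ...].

0: R B6 → L2 miss [-]
1: W B6 → L2 hit [D]
2: R B0 → L0 miss [-]
3: W B6 → L2 hit [D]
4: W B7 → L3 miss [D]
5: R B11 → L3 miss wb→B7 [-]
6: W B11 → L3 hit [D]
7: R B11 → L3 hit [D]
8: R B7 → L3 miss wb→B11 [-]
9: W B7 → L3 hit [D]
10: R B0 → L0 hit [-]
11: W B2 → L2 miss wb→B6 [D]
12: W B1 → L1 miss [D]

DIRTY = [1, 2, 7]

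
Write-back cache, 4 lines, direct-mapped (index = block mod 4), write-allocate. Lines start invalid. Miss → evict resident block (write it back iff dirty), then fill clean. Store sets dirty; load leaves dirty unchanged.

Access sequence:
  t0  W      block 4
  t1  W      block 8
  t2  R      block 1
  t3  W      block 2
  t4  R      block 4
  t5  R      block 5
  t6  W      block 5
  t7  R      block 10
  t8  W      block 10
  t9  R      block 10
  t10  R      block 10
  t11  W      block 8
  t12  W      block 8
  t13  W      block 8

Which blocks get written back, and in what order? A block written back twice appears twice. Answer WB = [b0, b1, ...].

0: W B4 -> L0 miss  d=D]
1: W B8 -> L0 miss wb->B4  d=D]
2: R B1 -> L1 miss  d=-]
3: W B2 -> L2 miss  d=D]
4: R B4 -> L0 miss wb->B8  d=-]
5: R B5 -> L1 miss  d=-]
6: W B5 -> L1 hit  d=D]
7: R B10 -> L2 miss wb->B2  d=-]
8: W B10 -> L2 hit  d=D]
9: R B10 -> L2 hit  d=D]
10: R B10 -> L2 hit  d=D]
11: W B8 -> L0 miss  d=D]
12: W B8 -> L0 hit  d=D]
13: W B8 -> L0 hit  d=D]

WB = [4, 8, 2]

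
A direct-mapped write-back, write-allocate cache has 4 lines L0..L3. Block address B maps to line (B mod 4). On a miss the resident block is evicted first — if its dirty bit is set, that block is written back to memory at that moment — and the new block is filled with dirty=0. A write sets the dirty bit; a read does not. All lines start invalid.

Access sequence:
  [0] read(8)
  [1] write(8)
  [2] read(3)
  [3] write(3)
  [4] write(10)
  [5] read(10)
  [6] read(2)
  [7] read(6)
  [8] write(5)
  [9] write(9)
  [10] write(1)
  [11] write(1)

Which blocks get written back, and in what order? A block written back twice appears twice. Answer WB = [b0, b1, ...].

  0 | R B8 → L0 miss [-]
  1 | W B8 → L0 hit [D]
  2 | R B3 → L3 miss [-]
  3 | W B3 → L3 hit [D]
  4 | W B10 → L2 miss [D]
  5 | R B10 → L2 hit [D]
  6 | R B2 → L2 miss wb→B10 [-]
  7 | R B6 → L2 miss [-]
  8 | W B5 → L1 miss [D]
  9 | W B9 → L1 miss wb→B5 [D]
  10 | W B1 → L1 miss wb→B9 [D]
  11 | W B1 → L1 hit [D]

WB = [10, 5, 9]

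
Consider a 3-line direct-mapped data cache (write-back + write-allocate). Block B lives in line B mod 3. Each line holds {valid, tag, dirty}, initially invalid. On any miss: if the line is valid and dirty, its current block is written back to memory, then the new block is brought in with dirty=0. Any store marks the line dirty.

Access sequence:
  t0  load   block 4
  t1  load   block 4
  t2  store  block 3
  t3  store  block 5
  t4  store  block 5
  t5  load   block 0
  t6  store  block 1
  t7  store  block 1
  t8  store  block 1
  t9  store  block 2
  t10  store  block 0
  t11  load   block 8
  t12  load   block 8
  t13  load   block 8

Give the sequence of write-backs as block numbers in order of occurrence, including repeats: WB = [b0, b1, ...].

0: R B4 → L1 miss [-]
1: R B4 → L1 hit [-]
2: W B3 → L0 miss [D]
3: W B5 → L2 miss [D]
4: W B5 → L2 hit [D]
5: R B0 → L0 miss wb→B3 [-]
6: W B1 → L1 miss [D]
7: W B1 → L1 hit [D]
8: W B1 → L1 hit [D]
9: W B2 → L2 miss wb→B5 [D]
10: W B0 → L0 hit [D]
11: R B8 → L2 miss wb→B2 [-]
12: R B8 → L2 hit [-]
13: R B8 → L2 hit [-]

WB = [3, 5, 2]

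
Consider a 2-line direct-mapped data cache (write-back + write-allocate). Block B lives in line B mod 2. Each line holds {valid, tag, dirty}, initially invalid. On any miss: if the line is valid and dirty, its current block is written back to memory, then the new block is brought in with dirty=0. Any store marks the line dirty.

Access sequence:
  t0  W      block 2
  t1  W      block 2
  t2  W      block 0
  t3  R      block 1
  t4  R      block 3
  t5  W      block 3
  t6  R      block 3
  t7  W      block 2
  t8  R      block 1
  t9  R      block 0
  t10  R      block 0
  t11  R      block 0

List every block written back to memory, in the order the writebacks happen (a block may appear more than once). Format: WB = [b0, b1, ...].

0: W B2 → L0 miss [D]
1: W B2 → L0 hit [D]
2: W B0 → L0 miss wb→B2 [D]
3: R B1 → L1 miss [-]
4: R B3 → L1 miss [-]
5: W B3 → L1 hit [D]
6: R B3 → L1 hit [D]
7: W B2 → L0 miss wb→B0 [D]
8: R B1 → L1 miss wb→B3 [-]
9: R B0 → L0 miss wb→B2 [-]
10: R B0 → L0 hit [-]
11: R B0 → L0 hit [-]

WB = [2, 0, 3, 2]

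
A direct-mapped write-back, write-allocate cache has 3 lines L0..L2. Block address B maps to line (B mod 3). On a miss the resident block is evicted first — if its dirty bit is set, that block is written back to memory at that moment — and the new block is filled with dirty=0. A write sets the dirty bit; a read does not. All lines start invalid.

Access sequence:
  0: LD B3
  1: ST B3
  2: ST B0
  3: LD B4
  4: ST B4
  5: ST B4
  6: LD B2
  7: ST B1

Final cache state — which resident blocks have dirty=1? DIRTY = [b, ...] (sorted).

0: R B3 → L0 miss [-]
1: W B3 → L0 hit [D]
2: W B0 → L0 miss wb→B3 [D]
3: R B4 → L1 miss [-]
4: W B4 → L1 hit [D]
5: W B4 → L1 hit [D]
6: R B2 → L2 miss [-]
7: W B1 → L1 miss wb→B4 [D]

DIRTY = [0, 1]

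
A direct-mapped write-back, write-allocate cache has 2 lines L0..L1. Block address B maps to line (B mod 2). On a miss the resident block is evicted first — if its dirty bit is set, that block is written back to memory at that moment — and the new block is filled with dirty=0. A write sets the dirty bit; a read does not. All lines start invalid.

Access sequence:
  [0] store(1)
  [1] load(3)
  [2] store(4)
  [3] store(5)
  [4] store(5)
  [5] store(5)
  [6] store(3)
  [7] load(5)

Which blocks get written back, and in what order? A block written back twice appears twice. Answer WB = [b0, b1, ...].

0: W B1 -> L1 miss  d=D]
1: R B3 -> L1 miss wb->B1  d=-]
2: W B4 -> L0 miss  d=D]
3: W B5 -> L1 miss  d=D]
4: W B5 -> L1 hit  d=D]
5: W B5 -> L1 hit  d=D]
6: W B3 -> L1 miss wb->B5  d=D]
7: R B5 -> L1 miss wb->B3  d=-]

WB = [1, 5, 3]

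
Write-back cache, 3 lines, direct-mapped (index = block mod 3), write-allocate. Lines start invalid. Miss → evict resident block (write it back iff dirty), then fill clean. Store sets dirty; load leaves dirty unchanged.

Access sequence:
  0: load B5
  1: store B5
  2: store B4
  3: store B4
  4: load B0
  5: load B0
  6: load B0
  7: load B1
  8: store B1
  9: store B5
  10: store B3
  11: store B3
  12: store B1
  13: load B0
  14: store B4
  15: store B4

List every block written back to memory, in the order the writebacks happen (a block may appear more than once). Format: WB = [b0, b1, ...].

0: R B5 → L2 miss [-]
1: W B5 → L2 hit [D]
2: W B4 → L1 miss [D]
3: W B4 → L1 hit [D]
4: R B0 → L0 miss [-]
5: R B0 → L0 hit [-]
6: R B0 → L0 hit [-]
7: R B1 → L1 miss wb→B4 [-]
8: W B1 → L1 hit [D]
9: W B5 → L2 hit [D]
10: W B3 → L0 miss [D]
11: W B3 → L0 hit [D]
12: W B1 → L1 hit [D]
13: R B0 → L0 miss wb→B3 [-]
14: W B4 → L1 miss wb→B1 [D]
15: W B4 → L1 hit [D]

WB = [4, 3, 1]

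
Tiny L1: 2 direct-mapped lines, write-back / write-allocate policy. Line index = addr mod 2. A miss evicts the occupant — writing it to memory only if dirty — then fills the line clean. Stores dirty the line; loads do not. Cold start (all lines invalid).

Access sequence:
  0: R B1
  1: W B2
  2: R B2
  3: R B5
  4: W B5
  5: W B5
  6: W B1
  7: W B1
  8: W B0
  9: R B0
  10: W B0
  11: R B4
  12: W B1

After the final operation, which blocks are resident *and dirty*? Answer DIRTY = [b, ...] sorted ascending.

  0 | R B1 → L1 miss [-]
  1 | W B2 → L0 miss [D]
  2 | R B2 → L0 hit [D]
  3 | R B5 → L1 miss [-]
  4 | W B5 → L1 hit [D]
  5 | W B5 → L1 hit [D]
  6 | W B1 → L1 miss wb→B5 [D]
  7 | W B1 → L1 hit [D]
  8 | W B0 → L0 miss wb→B2 [D]
  9 | R B0 → L0 hit [D]
  10 | W B0 → L0 hit [D]
  11 | R B4 → L0 miss wb→B0 [-]
  12 | W B1 → L1 hit [D]

DIRTY = [1]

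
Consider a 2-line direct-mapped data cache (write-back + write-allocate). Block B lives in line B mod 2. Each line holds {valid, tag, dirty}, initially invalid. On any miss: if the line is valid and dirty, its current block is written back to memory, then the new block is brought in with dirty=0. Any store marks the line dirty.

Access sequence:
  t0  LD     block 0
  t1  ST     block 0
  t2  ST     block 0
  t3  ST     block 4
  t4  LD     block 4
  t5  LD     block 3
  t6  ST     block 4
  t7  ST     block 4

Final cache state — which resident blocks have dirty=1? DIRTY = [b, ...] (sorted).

0: R B0 -> L0 miss  d=-]
1: W B0 -> L0 hit  d=D]
2: W B0 -> L0 hit  d=D]
3: W B4 -> L0 miss wb->B0  d=D]
4: R B4 -> L0 hit  d=D]
5: R B3 -> L1 miss  d=-]
6: W B4 -> L0 hit  d=D]
7: W B4 -> L0 hit  d=D]

DIRTY = [4]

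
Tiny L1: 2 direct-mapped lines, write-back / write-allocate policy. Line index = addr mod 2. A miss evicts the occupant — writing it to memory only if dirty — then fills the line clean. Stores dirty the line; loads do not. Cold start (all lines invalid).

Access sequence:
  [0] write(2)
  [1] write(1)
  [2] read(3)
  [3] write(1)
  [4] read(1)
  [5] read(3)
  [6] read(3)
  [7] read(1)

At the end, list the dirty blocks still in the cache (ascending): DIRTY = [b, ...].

0: W B2 -> L0 miss  d=D]
1: W B1 -> L1 miss  d=D]
2: R B3 -> L1 miss wb->B1  d=-]
3: W B1 -> L1 miss  d=D]
4: R B1 -> L1 hit  d=D]
5: R B3 -> L1 miss wb->B1  d=-]
6: R B3 -> L1 hit  d=-]
7: R B1 -> L1 miss  d=-]

DIRTY = [2]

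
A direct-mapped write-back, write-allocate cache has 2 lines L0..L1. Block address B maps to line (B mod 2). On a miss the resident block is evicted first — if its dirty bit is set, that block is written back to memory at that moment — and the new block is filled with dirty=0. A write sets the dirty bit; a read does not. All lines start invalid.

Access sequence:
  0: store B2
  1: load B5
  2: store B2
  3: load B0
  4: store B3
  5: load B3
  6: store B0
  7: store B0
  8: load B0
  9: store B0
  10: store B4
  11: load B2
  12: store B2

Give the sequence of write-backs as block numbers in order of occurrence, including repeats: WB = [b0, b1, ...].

WB = [2, 0, 4]

0: W B2 -> L0 miss  d=D]
1: R B5 -> L1 miss  d=-]
2: W B2 -> L0 hit  d=D]
3: R B0 -> L0 miss wb->B2  d=-]
4: W B3 -> L1 miss  d=D]
5: R B3 -> L1 hit  d=D]
6: W B0 -> L0 hit  d=D]
7: W B0 -> L0 hit  d=D]
8: R B0 -> L0 hit  d=D]
9: W B0 -> L0 hit  d=D]
10: W B4 -> L0 miss wb->B0  d=D]
11: R B2 -> L0 miss wb->B4  d=-]
12: W B2 -> L0 hit  d=D]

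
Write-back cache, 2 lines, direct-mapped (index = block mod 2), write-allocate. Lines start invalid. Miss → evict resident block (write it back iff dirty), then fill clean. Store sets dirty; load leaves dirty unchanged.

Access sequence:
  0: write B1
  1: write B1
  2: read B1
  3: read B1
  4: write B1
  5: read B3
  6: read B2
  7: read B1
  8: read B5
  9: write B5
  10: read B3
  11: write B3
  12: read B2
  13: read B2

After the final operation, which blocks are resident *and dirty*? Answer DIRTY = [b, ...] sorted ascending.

  0 | W B1 → L1 miss [D]
  1 | W B1 → L1 hit [D]
  2 | R B1 → L1 hit [D]
  3 | R B1 → L1 hit [D]
  4 | W B1 → L1 hit [D]
  5 | R B3 → L1 miss wb→B1 [-]
  6 | R B2 → L0 miss [-]
  7 | R B1 → L1 miss [-]
  8 | R B5 → L1 miss [-]
  9 | W B5 → L1 hit [D]
  10 | R B3 → L1 miss wb→B5 [-]
  11 | W B3 → L1 hit [D]
  12 | R B2 → L0 hit [-]
  13 | R B2 → L0 hit [-]

DIRTY = [3]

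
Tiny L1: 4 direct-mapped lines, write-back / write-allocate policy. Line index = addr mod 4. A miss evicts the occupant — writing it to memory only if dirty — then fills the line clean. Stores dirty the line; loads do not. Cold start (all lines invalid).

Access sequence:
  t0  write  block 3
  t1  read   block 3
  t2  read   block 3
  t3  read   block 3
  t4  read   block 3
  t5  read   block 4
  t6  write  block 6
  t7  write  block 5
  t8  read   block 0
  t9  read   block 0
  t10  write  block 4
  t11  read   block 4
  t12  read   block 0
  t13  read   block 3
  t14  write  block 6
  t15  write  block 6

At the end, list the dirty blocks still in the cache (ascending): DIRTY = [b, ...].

DIRTY = [3, 5, 6]

0: W B3 → L3 miss [D]
1: R B3 → L3 hit [D]
2: R B3 → L3 hit [D]
3: R B3 → L3 hit [D]
4: R B3 → L3 hit [D]
5: R B4 → L0 miss [-]
6: W B6 → L2 miss [D]
7: W B5 → L1 miss [D]
8: R B0 → L0 miss [-]
9: R B0 → L0 hit [-]
10: W B4 → L0 miss [D]
11: R B4 → L0 hit [D]
12: R B0 → L0 miss wb→B4 [-]
13: R B3 → L3 hit [D]
14: W B6 → L2 hit [D]
15: W B6 → L2 hit [D]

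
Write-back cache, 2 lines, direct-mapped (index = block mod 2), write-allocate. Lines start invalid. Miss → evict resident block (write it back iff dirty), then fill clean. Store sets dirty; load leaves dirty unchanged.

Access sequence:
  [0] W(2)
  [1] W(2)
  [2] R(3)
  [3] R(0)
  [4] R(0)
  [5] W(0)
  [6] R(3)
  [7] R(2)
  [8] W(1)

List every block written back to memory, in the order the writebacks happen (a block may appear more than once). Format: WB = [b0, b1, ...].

WB = [2, 0]

0: W B2 -> L0 miss  d=D]
1: W B2 -> L0 hit  d=D]
2: R B3 -> L1 miss  d=-]
3: R B0 -> L0 miss wb->B2  d=-]
4: R B0 -> L0 hit  d=-]
5: W B0 -> L0 hit  d=D]
6: R B3 -> L1 hit  d=-]
7: R B2 -> L0 miss wb->B0  d=-]
8: W B1 -> L1 miss  d=D]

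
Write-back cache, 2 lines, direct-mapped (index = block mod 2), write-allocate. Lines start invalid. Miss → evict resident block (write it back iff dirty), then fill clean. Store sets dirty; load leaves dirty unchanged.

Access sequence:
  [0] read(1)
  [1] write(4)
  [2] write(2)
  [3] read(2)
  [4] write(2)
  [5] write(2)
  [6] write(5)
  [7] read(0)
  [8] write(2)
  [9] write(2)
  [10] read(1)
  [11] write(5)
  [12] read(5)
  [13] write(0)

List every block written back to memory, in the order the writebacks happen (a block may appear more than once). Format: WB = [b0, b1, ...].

WB = [4, 2, 5, 2]

0: R B1 -> L1 miss  d=-]
1: W B4 -> L0 miss  d=D]
2: W B2 -> L0 miss wb->B4  d=D]
3: R B2 -> L0 hit  d=D]
4: W B2 -> L0 hit  d=D]
5: W B2 -> L0 hit  d=D]
6: W B5 -> L1 miss  d=D]
7: R B0 -> L0 miss wb->B2  d=-]
8: W B2 -> L0 miss  d=D]
9: W B2 -> L0 hit  d=D]
10: R B1 -> L1 miss wb->B5  d=-]
11: W B5 -> L1 miss  d=D]
12: R B5 -> L1 hit  d=D]
13: W B0 -> L0 miss wb->B2  d=D]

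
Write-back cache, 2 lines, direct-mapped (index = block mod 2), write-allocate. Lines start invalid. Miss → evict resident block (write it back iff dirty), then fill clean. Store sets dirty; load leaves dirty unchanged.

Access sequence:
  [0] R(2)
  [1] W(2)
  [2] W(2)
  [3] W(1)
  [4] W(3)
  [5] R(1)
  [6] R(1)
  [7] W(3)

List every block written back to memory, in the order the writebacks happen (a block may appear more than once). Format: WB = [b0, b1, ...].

0: R B2 → L0 miss [-]
1: W B2 → L0 hit [D]
2: W B2 → L0 hit [D]
3: W B1 → L1 miss [D]
4: W B3 → L1 miss wb→B1 [D]
5: R B1 → L1 miss wb→B3 [-]
6: R B1 → L1 hit [-]
7: W B3 → L1 miss [D]

WB = [1, 3]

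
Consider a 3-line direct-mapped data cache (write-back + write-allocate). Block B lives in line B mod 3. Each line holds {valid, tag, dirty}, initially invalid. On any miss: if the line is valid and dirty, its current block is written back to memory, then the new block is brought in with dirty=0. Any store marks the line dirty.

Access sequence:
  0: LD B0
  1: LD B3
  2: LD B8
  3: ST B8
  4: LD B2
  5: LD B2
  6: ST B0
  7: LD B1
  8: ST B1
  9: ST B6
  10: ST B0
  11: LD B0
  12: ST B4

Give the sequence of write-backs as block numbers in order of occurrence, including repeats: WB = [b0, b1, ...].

WB = [8, 0, 6, 1]

  0 | R B0 → L0 miss [-]
  1 | R B3 → L0 miss [-]
  2 | R B8 → L2 miss [-]
  3 | W B8 → L2 hit [D]
  4 | R B2 → L2 miss wb→B8 [-]
  5 | R B2 → L2 hit [-]
  6 | W B0 → L0 miss [D]
  7 | R B1 → L1 miss [-]
  8 | W B1 → L1 hit [D]
  9 | W B6 → L0 miss wb→B0 [D]
  10 | W B0 → L0 miss wb→B6 [D]
  11 | R B0 → L0 hit [D]
  12 | W B4 → L1 miss wb→B1 [D]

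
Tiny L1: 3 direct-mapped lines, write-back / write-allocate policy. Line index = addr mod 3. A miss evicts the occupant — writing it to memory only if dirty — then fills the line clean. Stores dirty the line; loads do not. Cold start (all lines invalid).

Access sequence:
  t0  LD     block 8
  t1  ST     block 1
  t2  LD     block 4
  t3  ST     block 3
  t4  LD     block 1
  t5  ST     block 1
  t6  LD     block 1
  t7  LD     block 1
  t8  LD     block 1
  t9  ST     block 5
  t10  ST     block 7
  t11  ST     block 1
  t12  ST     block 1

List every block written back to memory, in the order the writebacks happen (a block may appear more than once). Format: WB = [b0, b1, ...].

WB = [1, 1, 7]

  0 | R B8 → L2 miss [-]
  1 | W B1 → L1 miss [D]
  2 | R B4 → L1 miss wb→B1 [-]
  3 | W B3 → L0 miss [D]
  4 | R B1 → L1 miss [-]
  5 | W B1 → L1 hit [D]
  6 | R B1 → L1 hit [D]
  7 | R B1 → L1 hit [D]
  8 | R B1 → L1 hit [D]
  9 | W B5 → L2 miss [D]
  10 | W B7 → L1 miss wb→B1 [D]
  11 | W B1 → L1 miss wb→B7 [D]
  12 | W B1 → L1 hit [D]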